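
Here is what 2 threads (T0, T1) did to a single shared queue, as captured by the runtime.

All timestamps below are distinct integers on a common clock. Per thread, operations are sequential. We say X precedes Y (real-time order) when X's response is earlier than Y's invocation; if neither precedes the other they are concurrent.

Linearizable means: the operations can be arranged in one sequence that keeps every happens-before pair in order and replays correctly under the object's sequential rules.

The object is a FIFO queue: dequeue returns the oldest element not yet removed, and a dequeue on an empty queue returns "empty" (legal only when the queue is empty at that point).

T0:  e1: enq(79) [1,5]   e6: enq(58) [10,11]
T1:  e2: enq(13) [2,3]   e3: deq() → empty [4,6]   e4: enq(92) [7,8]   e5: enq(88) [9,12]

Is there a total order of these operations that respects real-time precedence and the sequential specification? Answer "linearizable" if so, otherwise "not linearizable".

not linearizable

through event 5 a valid linearization exists; event 6 (e3 responding at time 6) ends that
real-time-consistent orders of the 3 completed operations: 3 — all fail the queue replay
take e1, e2, e3: step 3 already fails, because e3 deq() → empty cannot occur there
take e2, e1, e3: step 3 already fails, because e3 deq() → empty cannot occur there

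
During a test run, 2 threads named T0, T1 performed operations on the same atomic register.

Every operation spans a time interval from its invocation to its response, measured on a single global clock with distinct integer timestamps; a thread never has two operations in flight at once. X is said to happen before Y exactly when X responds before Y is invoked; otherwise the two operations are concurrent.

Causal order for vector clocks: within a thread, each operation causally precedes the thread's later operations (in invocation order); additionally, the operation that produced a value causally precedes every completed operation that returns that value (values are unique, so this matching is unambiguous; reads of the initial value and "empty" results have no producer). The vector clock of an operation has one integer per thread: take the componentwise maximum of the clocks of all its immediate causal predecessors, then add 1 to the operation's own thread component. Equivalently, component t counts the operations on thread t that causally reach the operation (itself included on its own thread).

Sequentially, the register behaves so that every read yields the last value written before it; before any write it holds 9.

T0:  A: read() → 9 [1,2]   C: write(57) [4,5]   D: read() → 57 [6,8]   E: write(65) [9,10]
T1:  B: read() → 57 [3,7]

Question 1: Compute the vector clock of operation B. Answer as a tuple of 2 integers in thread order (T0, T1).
(2, 1)

VC(A, invoked at 1): no causal predecessors; +1 on T0 → (1, 0)
merge at C (invoked 4): VC(A)=(1, 0), own-thread bump on T0 → (2, 0)
merge at B (invoked 3): VC(C)=(2, 0), own-thread bump on T1 → (2, 1)
merge at D (invoked 6): VC(C)=(2, 0), own-thread bump on T0 → (3, 0)
merge at E (invoked 9): VC(D)=(3, 0), own-thread bump on T0 → (4, 0)
target: VC(B) = (2, 1)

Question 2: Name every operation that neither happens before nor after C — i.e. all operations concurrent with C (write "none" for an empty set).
B

C spans [4,5]; an op avoiding the whole window 4..5 is ordered, any other is concurrent
A [1,2]: before
B [3,7]: concurrent
D [6,8]: after
E [9,10]: after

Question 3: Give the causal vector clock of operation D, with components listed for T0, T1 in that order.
(3, 0)

invoked at 1, A has no predecessors; its own T0 bump gives (1, 0)
C, invoked 4, takes VC(A)=(1, 0) under max, adds 1 for T0 → (2, 0)
B, invoked 3, takes VC(C)=(2, 0) under max, adds 1 for T1 → (2, 1)
D, invoked 6, takes VC(C)=(2, 0) under max, adds 1 for T0 → (3, 0)
E, invoked 9, takes VC(D)=(3, 0) under max, adds 1 for T0 → (4, 0)
target: VC(D) = (3, 0)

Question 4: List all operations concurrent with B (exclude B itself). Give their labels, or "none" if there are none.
C, D

B spans [3,7]: anything still running between times 3 and 7 counts as concurrent
A [1,2]: before
C [4,5]: concurrent
D [6,8]: concurrent
E [9,10]: after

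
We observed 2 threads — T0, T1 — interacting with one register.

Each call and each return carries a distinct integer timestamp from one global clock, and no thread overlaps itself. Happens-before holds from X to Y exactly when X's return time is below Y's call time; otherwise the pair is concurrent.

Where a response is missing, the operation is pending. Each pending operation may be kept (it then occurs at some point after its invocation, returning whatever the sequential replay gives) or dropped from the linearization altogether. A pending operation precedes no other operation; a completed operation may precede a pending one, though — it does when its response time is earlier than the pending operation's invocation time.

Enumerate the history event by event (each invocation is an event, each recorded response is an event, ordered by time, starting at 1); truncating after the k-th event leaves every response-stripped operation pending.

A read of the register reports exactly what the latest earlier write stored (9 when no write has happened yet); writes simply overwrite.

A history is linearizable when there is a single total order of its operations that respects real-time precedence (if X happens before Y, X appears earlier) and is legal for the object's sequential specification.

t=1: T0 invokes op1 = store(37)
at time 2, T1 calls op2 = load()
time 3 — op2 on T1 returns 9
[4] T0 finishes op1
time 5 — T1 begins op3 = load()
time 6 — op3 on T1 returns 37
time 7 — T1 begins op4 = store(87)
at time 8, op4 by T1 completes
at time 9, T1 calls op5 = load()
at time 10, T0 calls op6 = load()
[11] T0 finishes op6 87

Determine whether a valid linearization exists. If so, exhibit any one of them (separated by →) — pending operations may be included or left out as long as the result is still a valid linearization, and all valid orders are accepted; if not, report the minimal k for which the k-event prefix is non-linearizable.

1. op2 load() → 9, leaving value 9
2. op1 store(37), leaving value 37
3. op3 load() → 37, leaving value 37
4. op4 store(87), leaving value 87
5. op5 load() (pending, included), leaving value 87
6. op6 load() → 87, leaving value 87

linearizable — witness: op2 → op1 → op3 → op4 → op5 → op6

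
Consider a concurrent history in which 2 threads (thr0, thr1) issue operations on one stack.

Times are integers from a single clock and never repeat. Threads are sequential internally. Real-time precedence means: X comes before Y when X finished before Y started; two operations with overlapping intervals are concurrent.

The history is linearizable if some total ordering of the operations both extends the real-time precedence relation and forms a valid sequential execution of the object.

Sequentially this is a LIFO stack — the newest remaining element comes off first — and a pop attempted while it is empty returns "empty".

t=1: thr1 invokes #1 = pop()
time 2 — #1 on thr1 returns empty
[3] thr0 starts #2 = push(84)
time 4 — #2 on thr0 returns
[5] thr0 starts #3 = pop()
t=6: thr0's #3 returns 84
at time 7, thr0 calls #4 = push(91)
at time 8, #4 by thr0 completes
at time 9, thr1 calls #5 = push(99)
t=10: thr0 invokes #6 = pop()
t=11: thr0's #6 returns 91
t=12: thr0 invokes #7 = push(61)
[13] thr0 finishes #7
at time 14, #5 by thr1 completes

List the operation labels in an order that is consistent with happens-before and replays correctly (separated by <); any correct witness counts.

#1 < #2 < #3 < #4 < #6 < #5 < #7

after step 1 (#1 pop() → empty): stack <>
after step 2 (#2 push(84)): stack <84>
after step 3 (#3 pop() → 84): stack <>
after step 4 (#4 push(91)): stack <91>
after step 5 (#6 pop() → 91): stack <>
after step 6 (#5 push(99)): stack <99>
after step 7 (#7 push(61)): stack <99,61>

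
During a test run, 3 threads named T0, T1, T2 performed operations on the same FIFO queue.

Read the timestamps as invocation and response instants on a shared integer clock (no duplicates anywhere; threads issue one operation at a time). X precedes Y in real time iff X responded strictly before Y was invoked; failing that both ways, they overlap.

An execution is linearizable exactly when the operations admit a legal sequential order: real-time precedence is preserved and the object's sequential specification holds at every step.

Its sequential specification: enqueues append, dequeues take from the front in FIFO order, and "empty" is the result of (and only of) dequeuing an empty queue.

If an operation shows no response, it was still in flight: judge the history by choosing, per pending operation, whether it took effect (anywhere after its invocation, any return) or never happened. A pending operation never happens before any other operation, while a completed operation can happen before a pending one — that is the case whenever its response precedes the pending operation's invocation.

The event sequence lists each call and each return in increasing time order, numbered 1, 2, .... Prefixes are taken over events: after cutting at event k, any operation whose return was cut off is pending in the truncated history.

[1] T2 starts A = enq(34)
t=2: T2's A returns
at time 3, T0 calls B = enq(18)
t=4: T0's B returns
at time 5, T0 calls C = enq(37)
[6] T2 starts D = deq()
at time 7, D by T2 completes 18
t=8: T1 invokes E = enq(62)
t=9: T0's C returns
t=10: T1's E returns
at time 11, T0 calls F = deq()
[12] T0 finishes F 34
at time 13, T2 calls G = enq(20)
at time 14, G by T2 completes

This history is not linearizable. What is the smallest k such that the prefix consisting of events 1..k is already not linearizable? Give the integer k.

events 1..6 are linearizable; a witness order is A, B:
step 1: A enq(34) — queue <34>
step 2: B enq(18) — queue <34,18>
with event 7 included (D responding at time 7), all real-time-consistent orders fail
include/drop combinations of the 1 pending operation (C) were all tried; none helps
e.g. A, B, D (pending dropped): illegal at step 3, since D deq() → 18 cannot apply there

7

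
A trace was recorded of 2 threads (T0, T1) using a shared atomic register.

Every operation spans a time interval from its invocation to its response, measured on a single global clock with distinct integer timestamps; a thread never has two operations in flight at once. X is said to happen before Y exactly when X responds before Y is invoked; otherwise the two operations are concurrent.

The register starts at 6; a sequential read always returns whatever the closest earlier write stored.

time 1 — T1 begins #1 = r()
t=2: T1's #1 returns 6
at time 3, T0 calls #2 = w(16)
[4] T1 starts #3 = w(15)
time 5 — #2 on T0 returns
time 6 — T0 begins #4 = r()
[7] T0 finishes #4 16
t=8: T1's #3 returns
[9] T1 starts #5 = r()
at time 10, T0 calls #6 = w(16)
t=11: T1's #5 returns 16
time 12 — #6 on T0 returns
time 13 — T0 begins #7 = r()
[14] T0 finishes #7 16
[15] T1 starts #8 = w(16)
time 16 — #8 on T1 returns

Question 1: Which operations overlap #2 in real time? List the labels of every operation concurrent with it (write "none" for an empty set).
#2 spans [3,5]: anything still running between times 3 and 5 counts as concurrent
#1 [1,2]: before
#3 [4,8]: concurrent
#4 [6,7]: after
#5 [9,11]: after
#6 [10,12]: after
#7 [13,14]: after
#8 [15,16]: after

#3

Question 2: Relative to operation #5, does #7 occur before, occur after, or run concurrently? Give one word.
#7 spans [13,14], #5 spans [9,11]
resp(#5)=11 < inv(#7)=13

after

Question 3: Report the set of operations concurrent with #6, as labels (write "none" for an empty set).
concurrent with #6 ([10,12]): every op whose interval crosses 10..12
#1 [1,2]: before
#2 [3,5]: before
#3 [4,8]: before
#4 [6,7]: before
#5 [9,11]: concurrent
#7 [13,14]: after
#8 [15,16]: after

#5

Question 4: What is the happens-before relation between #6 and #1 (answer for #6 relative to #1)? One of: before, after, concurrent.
#6 spans [10,12], #1 spans [1,2]
resp(#1)=2 < inv(#6)=10

after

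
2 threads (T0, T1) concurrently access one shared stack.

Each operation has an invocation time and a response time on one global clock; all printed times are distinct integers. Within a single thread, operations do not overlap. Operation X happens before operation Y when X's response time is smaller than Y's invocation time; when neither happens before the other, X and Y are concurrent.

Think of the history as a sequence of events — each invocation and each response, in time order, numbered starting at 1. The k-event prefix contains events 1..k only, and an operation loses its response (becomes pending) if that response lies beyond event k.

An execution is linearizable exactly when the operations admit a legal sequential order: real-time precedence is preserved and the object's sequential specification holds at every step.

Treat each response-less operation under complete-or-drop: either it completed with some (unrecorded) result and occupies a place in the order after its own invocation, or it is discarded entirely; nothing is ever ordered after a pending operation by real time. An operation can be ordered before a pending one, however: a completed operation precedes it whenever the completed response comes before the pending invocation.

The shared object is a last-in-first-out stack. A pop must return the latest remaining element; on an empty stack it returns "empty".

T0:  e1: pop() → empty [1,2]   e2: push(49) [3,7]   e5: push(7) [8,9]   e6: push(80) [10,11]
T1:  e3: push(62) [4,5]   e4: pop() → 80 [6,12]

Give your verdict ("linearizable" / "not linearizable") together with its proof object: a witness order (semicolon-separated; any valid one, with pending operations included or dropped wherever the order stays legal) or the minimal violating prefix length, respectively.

after step 1 (e1 pop() → empty): stack <>
after step 2 (e2 push(49)): stack <49>
after step 3 (e3 push(62)): stack <49,62>
after step 4 (e5 push(7)): stack <49,62,7>
after step 5 (e6 push(80)): stack <49,62,7,80>
after step 6 (e4 pop() → 80): stack <49,62,7>

linearizable — witness: e1; e2; e3; e5; e6; e4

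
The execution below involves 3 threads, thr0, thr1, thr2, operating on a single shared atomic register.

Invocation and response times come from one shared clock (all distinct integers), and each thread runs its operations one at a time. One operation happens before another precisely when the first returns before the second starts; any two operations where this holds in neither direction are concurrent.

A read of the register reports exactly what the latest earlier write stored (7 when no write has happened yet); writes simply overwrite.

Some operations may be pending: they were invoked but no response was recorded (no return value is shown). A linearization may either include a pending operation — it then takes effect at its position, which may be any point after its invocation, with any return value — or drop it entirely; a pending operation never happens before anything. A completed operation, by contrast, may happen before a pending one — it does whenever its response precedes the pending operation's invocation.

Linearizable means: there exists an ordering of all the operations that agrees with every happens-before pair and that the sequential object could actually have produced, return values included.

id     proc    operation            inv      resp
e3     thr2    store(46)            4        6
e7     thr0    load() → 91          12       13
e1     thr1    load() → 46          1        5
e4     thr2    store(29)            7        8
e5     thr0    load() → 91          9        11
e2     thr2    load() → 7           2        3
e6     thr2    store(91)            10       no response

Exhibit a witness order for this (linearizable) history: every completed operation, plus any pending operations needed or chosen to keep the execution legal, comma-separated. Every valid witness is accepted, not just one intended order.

e2, e3, e1, e4, e6, e5, e7

1. e2 load() → 7, leaving value 7
2. e3 store(46), leaving value 46
3. e1 load() → 46, leaving value 46
4. e4 store(29), leaving value 29
5. e6 store(91) (pending, included), leaving value 91
6. e5 load() → 91, leaving value 91
7. e7 load() → 91, leaving value 91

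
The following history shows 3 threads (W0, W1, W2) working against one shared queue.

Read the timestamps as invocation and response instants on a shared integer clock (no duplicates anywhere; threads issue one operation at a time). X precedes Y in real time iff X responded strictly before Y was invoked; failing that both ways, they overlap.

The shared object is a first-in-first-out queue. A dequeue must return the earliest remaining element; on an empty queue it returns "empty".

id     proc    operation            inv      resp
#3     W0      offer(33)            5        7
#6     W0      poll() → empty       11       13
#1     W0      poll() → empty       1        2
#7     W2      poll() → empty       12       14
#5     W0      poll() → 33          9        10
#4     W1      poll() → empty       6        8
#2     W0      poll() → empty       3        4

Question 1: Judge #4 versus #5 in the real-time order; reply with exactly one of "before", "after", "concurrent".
#4 spans [6,8], #5 spans [9,10]
resp(#4)=8 < inv(#5)=9

before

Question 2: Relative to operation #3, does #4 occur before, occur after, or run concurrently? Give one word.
#4 spans [6,8], #3 spans [5,7]
the intervals overlap in both directions

concurrent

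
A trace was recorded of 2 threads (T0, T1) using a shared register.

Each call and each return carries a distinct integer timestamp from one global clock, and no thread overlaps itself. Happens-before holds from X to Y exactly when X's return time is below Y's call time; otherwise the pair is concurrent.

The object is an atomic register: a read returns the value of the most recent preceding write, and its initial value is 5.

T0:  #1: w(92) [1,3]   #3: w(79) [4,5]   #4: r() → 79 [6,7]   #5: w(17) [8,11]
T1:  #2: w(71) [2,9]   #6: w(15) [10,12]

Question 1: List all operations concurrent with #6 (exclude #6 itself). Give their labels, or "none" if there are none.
#6 runs from 10 to 12; window-overlapping ops are concurrent
#1 [1,3]: before
#2 [2,9]: before
#3 [4,5]: before
#4 [6,7]: before
#5 [8,11]: concurrent

#5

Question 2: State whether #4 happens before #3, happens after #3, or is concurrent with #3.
#4 spans [6,7], #3 spans [4,5]
resp(#3)=5 < inv(#4)=6

after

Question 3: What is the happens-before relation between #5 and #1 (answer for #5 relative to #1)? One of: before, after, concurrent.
#5 spans [8,11], #1 spans [1,3]
resp(#1)=3 < inv(#5)=8

after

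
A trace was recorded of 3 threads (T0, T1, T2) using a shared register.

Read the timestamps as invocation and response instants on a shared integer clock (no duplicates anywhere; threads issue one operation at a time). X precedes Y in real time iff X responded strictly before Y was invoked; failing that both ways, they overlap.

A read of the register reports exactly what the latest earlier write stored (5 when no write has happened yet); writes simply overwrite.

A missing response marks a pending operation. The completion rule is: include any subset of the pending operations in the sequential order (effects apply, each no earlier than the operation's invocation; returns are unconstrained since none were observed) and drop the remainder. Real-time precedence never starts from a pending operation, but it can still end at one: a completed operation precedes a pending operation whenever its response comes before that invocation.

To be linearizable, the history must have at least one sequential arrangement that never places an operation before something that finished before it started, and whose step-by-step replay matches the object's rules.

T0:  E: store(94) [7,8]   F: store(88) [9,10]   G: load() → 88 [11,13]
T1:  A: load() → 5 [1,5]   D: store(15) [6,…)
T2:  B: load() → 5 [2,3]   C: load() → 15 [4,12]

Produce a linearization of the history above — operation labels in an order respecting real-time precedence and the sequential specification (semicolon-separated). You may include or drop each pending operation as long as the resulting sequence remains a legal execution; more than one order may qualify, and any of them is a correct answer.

A; B; D; C; E; F; G

after step 1 (A load() → 5): value 5
after step 2 (B load() → 5): value 5
after step 3 (D store(15) (pending, included)): value 15
after step 4 (C load() → 15): value 15
after step 5 (E store(94)): value 94
after step 6 (F store(88)): value 88
after step 7 (G load() → 88): value 88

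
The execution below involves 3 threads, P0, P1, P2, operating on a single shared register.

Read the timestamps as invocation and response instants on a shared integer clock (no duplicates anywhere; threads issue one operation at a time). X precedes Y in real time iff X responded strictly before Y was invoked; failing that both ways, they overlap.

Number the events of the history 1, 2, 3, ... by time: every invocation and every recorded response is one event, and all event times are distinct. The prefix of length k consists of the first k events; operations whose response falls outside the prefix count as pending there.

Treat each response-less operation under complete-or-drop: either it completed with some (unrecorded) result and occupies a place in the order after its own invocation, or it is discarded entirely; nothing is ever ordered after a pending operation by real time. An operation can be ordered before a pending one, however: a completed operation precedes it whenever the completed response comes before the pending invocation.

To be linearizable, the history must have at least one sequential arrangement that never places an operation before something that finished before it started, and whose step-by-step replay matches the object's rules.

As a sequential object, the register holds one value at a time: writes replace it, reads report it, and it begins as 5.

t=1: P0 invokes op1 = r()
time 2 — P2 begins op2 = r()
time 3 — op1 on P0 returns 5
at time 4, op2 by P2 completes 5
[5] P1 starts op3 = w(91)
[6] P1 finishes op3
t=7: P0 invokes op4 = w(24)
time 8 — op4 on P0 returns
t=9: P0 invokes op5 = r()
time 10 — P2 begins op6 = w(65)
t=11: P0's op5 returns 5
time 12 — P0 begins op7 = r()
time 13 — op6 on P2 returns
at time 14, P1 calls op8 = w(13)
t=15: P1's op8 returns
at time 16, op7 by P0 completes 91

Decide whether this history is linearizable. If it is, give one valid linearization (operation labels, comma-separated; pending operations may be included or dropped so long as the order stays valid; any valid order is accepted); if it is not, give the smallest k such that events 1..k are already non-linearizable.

cut after 10 events: linearizable; cut after 11 events (op5 responds, time 11): not linearizable
all 2 real-time-respecting orders fail — 5 completed register operations, no legal replay
include/drop combinations of the 1 pending operation (op6) were all tried; none helps
sample order op1, op2, op3, op4, op5 (pending dropped) stalls at step 5 — op5 r() → 5 has no legal effect
sample order op2, op1, op3, op4, op5 (pending dropped) stalls at step 5 — op5 r() → 5 has no legal effect

not linearizable — minimal violating prefix: 11 events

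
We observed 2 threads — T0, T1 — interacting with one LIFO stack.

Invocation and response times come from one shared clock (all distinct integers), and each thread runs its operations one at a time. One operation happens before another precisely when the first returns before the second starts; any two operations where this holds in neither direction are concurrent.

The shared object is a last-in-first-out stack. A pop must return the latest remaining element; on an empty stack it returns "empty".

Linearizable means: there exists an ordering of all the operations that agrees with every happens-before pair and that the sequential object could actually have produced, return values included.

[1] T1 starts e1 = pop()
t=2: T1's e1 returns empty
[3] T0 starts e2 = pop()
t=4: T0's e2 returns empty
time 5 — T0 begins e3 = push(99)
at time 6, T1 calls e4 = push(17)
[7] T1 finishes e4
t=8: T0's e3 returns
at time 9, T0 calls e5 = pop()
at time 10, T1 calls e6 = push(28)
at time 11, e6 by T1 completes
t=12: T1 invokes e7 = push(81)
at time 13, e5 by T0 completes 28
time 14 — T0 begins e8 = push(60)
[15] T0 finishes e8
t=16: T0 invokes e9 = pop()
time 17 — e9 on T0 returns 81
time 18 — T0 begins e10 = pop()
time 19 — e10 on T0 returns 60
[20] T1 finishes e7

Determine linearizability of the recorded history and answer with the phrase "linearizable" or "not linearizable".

linearizable

a witness: e1, e2, e3, e4, e6, e5, e8, e7, e9, e10
after step 1 (e1 pop() → empty): stack <>
after step 2 (e2 pop() → empty): stack <>
after step 3 (e3 push(99)): stack <99>
after step 4 (e4 push(17)): stack <99,17>
after step 5 (e6 push(28)): stack <99,17,28>
after step 6 (e5 pop() → 28): stack <99,17>
after step 7 (e8 push(60)): stack <99,17,60>
after step 8 (e7 push(81)): stack <99,17,60,81>
after step 9 (e9 pop() → 81): stack <99,17,60>
after step 10 (e10 pop() → 60): stack <99,17>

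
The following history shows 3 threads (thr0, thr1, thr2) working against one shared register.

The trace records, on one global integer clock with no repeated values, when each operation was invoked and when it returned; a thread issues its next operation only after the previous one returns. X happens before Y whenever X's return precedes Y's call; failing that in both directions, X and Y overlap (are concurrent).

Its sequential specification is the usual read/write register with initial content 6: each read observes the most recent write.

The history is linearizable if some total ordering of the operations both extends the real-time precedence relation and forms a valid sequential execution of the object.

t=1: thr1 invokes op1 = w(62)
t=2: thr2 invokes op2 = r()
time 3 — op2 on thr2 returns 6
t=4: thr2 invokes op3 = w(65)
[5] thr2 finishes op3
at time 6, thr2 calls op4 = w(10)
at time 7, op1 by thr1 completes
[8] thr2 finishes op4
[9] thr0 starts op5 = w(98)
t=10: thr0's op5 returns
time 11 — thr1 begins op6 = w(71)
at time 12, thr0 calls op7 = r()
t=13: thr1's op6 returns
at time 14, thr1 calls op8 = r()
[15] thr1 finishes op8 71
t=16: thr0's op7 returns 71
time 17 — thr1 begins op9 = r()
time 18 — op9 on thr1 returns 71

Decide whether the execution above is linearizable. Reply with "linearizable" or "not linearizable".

linearizable

witness order: op2, op1, op3, op4, op5, op6, op7, op8, op9
1. op2 r() → 6, leaving value 6
2. op1 w(62), leaving value 62
3. op3 w(65), leaving value 65
4. op4 w(10), leaving value 10
5. op5 w(98), leaving value 98
6. op6 w(71), leaving value 71
7. op7 r() → 71, leaving value 71
8. op8 r() → 71, leaving value 71
9. op9 r() → 71, leaving value 71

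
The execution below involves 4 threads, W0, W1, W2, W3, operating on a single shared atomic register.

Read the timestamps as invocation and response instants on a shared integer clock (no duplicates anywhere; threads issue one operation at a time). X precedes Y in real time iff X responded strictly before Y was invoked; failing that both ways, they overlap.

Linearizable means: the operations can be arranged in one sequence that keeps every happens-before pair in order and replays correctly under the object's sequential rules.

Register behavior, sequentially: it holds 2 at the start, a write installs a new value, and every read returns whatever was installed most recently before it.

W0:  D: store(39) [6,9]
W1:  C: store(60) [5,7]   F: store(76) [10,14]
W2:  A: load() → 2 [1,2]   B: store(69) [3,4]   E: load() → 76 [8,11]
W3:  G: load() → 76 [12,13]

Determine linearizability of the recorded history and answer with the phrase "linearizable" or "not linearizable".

witness order: A, B, C, D, F, E, G
after step 1 (A load() → 2): value 2
after step 2 (B store(69)): value 69
after step 3 (C store(60)): value 60
after step 4 (D store(39)): value 39
after step 5 (F store(76)): value 76
after step 6 (E load() → 76): value 76
after step 7 (G load() → 76): value 76

linearizable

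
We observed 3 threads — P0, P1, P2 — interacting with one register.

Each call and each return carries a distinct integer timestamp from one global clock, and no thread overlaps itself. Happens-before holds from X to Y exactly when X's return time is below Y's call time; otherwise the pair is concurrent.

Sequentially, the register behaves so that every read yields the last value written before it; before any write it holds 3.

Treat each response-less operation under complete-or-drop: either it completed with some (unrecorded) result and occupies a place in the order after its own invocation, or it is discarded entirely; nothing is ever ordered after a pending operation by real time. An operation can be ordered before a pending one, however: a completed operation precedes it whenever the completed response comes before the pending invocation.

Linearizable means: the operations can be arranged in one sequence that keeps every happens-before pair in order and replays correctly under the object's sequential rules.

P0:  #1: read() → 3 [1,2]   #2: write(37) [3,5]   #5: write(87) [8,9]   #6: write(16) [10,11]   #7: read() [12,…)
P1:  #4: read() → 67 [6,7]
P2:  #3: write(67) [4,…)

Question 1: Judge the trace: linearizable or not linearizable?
linearizable

one valid linearization: #1, #2, #3, #4, #5, #6
1. #1 read() → 3, leaving value 3
2. #2 write(37), leaving value 37
3. #3 write(67) (pending, included), leaving value 67
4. #4 read() → 67, leaving value 67
5. #5 write(87), leaving value 87
6. #6 write(16), leaving value 16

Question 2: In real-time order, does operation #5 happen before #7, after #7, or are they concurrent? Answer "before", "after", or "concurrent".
before

#5 spans [8,9], #7 spans [12,…)
resp(#5)=9 < inv(#7)=12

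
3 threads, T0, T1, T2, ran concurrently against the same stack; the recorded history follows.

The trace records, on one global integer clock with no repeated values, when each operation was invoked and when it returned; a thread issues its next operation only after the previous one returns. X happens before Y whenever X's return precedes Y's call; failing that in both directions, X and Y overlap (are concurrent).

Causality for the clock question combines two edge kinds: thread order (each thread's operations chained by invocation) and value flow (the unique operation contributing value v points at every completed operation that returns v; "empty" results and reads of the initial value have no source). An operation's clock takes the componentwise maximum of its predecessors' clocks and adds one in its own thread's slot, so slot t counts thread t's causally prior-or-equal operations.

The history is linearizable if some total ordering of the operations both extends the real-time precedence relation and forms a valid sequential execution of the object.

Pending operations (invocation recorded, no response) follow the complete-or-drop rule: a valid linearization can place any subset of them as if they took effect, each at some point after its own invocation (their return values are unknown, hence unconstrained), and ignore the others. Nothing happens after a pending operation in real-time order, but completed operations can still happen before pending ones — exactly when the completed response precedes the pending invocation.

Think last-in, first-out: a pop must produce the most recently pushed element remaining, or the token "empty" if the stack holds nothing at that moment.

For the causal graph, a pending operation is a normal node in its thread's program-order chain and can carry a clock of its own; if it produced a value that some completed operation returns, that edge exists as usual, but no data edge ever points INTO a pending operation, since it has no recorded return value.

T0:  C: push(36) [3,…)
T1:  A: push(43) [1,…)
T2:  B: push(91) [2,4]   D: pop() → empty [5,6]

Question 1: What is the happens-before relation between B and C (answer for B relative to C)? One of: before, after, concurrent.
concurrent

B spans [2,4], C spans [3,…)
the intervals overlap in both directions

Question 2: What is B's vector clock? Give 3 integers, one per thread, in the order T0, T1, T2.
(0, 0, 1)

B, invoked 2, has no incoming edges; only T2's bump applies → (0, 0, 1)
A, invoked 1, has no incoming edges; only T1's bump applies → (0, 1, 0)
C, invoked 3, has no incoming edges; only T0's bump applies → (1, 0, 0)
from VC(B)=(0, 0, 1), D (invoked 5) maxes components and bumps T2 → (0, 0, 2)
target: VC(B) = (0, 0, 1)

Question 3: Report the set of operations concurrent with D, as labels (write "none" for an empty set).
A, C

D runs from 5 to 6; window-overlapping ops are concurrent
A [1,…): concurrent
B [2,4]: before
C [3,…): concurrent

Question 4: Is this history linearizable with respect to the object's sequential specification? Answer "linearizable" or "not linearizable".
not linearizable

prefix check: 1..5 passes, 1..6 fails once D's time-6 response joins
a single order respects real time; the 2 completed stack operations fail replay along it
every completion of the 2 pending operations (A, C) was checked; none linearizes
one such order, B, D (pending dropped), breaks at step 2 where D pop() → empty is illegal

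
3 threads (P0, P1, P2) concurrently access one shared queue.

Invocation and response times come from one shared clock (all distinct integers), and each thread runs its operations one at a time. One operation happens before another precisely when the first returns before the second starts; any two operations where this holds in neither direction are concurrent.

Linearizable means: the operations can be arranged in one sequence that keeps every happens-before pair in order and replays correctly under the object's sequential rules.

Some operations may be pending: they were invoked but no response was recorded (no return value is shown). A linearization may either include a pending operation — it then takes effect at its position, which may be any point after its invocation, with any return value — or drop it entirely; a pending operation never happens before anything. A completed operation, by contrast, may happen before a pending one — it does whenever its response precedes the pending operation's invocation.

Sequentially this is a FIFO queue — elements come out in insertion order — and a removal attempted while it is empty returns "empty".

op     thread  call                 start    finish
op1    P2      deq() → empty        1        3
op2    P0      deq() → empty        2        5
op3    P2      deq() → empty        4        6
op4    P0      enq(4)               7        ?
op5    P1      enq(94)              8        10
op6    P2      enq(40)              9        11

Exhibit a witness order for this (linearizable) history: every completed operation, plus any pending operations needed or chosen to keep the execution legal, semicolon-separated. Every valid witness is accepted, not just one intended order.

1. op1 deq() → empty, leaving queue <>
2. op2 deq() → empty, leaving queue <>
3. op3 deq() → empty, leaving queue <>
4. op4 enq(4) (pending, included), leaving queue <4>
5. op5 enq(94), leaving queue <4,94>
6. op6 enq(40), leaving queue <4,94,40>

op1; op2; op3; op4; op5; op6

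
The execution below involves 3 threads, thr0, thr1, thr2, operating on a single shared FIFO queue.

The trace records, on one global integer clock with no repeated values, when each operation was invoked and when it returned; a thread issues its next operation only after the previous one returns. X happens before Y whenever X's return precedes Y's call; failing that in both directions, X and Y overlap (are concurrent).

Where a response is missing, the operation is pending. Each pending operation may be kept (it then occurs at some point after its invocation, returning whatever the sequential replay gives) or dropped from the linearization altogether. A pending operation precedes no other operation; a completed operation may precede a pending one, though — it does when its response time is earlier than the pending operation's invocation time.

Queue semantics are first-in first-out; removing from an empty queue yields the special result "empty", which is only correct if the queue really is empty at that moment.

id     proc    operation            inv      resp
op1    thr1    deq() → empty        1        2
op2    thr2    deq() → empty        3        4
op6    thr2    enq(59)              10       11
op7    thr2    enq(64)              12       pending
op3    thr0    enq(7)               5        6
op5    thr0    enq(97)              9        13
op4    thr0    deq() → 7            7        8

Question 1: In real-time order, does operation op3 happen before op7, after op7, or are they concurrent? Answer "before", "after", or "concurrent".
op3 spans [5,6], op7 spans [12,…)
resp(op3)=6 < inv(op7)=12

before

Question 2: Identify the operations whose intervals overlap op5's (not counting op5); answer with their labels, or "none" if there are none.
concurrent with op5 ([9,13]): every op whose interval crosses 9..13
op1 [1,2]: before
op2 [3,4]: before
op3 [5,6]: before
op4 [7,8]: before
op6 [10,11]: concurrent
op7 [12,…): concurrent

op6, op7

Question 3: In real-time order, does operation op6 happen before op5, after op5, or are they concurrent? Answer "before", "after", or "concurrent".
op6 spans [10,11], op5 spans [9,13]
the intervals overlap in both directions

concurrent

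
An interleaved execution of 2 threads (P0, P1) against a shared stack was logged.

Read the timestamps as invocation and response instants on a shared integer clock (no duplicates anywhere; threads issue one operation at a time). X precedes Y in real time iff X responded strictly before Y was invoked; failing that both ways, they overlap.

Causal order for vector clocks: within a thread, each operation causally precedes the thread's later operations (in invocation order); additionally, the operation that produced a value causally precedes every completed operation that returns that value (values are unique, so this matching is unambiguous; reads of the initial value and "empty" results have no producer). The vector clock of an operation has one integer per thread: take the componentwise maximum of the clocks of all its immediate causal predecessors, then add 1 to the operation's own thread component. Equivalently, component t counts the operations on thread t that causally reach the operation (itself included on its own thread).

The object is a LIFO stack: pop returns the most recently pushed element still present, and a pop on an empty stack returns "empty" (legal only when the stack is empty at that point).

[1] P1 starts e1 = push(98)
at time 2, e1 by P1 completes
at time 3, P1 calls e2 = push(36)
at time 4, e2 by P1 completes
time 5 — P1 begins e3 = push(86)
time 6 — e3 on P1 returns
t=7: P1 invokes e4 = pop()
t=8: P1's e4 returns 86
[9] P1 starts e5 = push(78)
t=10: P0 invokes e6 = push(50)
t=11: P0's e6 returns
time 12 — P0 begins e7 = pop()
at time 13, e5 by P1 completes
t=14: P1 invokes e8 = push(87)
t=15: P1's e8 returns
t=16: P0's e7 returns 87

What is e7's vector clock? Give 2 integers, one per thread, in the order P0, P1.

e1, invoked 1, has no incoming edges; only P1's bump applies → (0, 1)
e6, invoked 10, has no incoming edges; only P0's bump applies → (1, 0)
e2 (invocation 3): componentwise max over VC(e1)=(0, 1), +1 at P1, giving (0, 2)
e3 (invocation 5): componentwise max over VC(e2)=(0, 2), +1 at P1, giving (0, 3)
e4 (invocation 7): componentwise max over VC(e3)=(0, 3), +1 at P1, giving (0, 4)
e5 (invocation 9): componentwise max over VC(e4)=(0, 4), +1 at P1, giving (0, 5)
e8 (invocation 14): componentwise max over VC(e5)=(0, 5), +1 at P1, giving (0, 6)
e7 (invocation 12): componentwise max over VC(e6)=(1, 0), VC(e8)=(0, 6), +1 at P0, giving (2, 6)
target: VC(e7) = (2, 6)

(2, 6)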